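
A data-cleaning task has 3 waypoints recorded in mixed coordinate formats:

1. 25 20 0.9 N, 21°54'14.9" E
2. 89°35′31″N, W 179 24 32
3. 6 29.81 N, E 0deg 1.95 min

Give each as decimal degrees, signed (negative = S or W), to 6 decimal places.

Point 1:
  φ: 20′ + 0.9″ = 20.01500′; 25 + 20.01500/60 = 25.3335833
  N → positive
  Lon: 21° + 54/60 + 14.9/3600 = 21 + 0.900000 + 0.004139 = 21.9041389
  E ⇒ keep positive
Point 2:
  φ: 89° + 35/60 + 31/3600 = 89 + 0.583333 + 0.008611 = 89.5919444
  N ⇒ keep positive
  Lon: 179° + 24/60 + 32/3600 = 179 + 0.400000 + 0.008889 = 179.4088889
  W → negative
Point 3:
  Lat: 6 + 29.81/60 = 6.4968333
  N ⇒ keep positive
  Lon: 1.95′ = 0.032500°; total 0.0325000
  E ⇒ keep positive

1. 25.333583, 21.904139
2. 89.591944, -179.408889
3. 6.496833, 0.032500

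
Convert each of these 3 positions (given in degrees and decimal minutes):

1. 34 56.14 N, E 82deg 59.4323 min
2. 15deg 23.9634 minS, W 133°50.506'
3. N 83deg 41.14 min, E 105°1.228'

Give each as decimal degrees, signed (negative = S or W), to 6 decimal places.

1. 34.935667, 82.990538
2. -15.399390, -133.841767
3. 83.685667, 105.020467

Point 1:
  φ: 34 + 56.14/60 = 34.9356667
  N ⇒ keep positive
  Longitude: 82 + 59.4323/60 = 82.9905383
  E ⇒ keep positive
Point 2:
  Lat: 15 + 23.9634/60 = 15.3993900
  S ⇒ negate
  Lon: 133 + 50.506/60 = 133.8417667
  W → negative
Point 3:
  φ: 41.14′ = 0.685667°; total 83.6856667
  N → positive
  Longitude: 1.228′ = 0.020467°; total 105.0204667
  E ⇒ keep positive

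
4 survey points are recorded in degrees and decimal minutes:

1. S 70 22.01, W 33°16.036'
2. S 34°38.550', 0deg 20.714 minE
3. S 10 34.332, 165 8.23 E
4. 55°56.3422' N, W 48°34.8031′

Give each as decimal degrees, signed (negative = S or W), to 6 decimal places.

Point 1:
  Latitude: 70 + 22.01/60 = 70.3668333
  S → negative
  Longitude: 33 + 16.036/60 = 33.2672667
  hemisphere W, so the sign is −
Point 2:
  Latitude: 34 + 38.55/60 = 34.6425000
  hemisphere S, so the sign is −
  Lon: 20.714′ = 0.345233°; total 0.3452333
  E ⇒ keep positive
Point 3:
  Latitude: 34.332′ = 0.572200°; total 10.5722000
  S → negative
  λ: 165 + 8.23/60 = 165.1371667
  E → positive
Point 4:
  φ: 55 + 56.3422/60 = 55.9390367
  N → positive
  Longitude: 34.8031′ = 0.580052°; total 48.5800517
  W → negative

1. -70.366833, -33.267267
2. -34.642500, 0.345233
3. -10.572200, 165.137167
4. 55.939037, -48.580052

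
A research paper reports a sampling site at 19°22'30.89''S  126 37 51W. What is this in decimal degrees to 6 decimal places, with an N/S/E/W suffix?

φ: 22′ + 30.89″ = 22.51483′; 19 + 22.51483/60 = 19.3752472
Lon: 37′ + 51″ = 37.85000′; 126 + 37.85000/60 = 126.6308333

19.375247° S, 126.630833° W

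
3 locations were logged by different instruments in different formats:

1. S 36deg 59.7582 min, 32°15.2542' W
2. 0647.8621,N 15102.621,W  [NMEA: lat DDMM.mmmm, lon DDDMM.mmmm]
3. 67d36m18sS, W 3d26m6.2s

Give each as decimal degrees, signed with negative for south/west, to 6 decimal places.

Point 1:
  Latitude: 59.7582′ = 0.995970°; total 36.9959700
  S → negative
  Lon: 15.2542′ = 0.254237°; total 32.2542367
  W ⇒ negate
Point 2:
  Latitude: degrees = first 2 digits = 6, minutes = 47.8621; 6 + 47.8621/60 = 6.7977017
  N ⇒ keep positive
  Longitude: split at 3 digits → 151° and 2.621′; 151 + 2.621/60 = 151.0436833
  W ⇒ negate
Point 3:
  φ: 67 + 36/60 + 18/3600 = 67.6050000
  S ⇒ negate
  λ: 3 + 26/60 + 6.2/3600 = 3.4350556
  hemisphere W, so the sign is −

1. -36.995970, -32.254237
2. 6.797702, -151.043683
3. -67.605000, -3.435056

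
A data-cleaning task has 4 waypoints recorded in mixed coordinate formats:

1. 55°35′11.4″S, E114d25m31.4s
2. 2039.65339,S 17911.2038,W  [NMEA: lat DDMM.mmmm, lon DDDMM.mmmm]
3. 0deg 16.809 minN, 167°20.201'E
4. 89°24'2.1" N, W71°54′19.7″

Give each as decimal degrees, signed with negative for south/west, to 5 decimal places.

1. -55.58650, 114.42539
2. -20.66089, -179.18673
3. 0.28015, 167.33668
4. 89.40058, -71.90547

Point 1:
  Latitude: 35′ + 11.4″ = 35.19000′; 55 + 35.19000/60 = 55.586500
  S → negative
  λ: 114 + 25/60 + 31.4/3600 = 114.425389
  E → positive
Point 2:
  φ: split at 2 digits → 20° and 39.65339′; 20 + 39.65339/60 = 20.660890
  S → negative
  λ: degrees = first 3 digits = 179, minutes = 11.2038; 179 + 11.2038/60 = 179.186730
  W ⇒ negate
Point 3:
  Latitude: 16.809′ = 0.280150°; total 0.280150
  N ⇒ keep positive
  λ: 20.201′ = 0.336683°; total 167.336683
  E → positive
Point 4:
  Lat: 89 + 24/60 + 2.1/3600 = 89.400583
  N → positive
  Longitude: 71° + 54/60 + 19.7/3600 = 71 + 0.900000 + 0.005472 = 71.905472
  hemisphere W, so the sign is −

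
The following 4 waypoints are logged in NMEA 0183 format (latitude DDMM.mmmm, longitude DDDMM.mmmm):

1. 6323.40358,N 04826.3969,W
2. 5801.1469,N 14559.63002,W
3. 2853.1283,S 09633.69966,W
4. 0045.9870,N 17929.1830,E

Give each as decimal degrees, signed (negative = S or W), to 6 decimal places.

Point 1:
  φ: split at 2 digits → 63° and 23.40358′; 63 + 23.40358/60 = 63.3900597
  N → positive
  Longitude: split at 3 digits → 048° and 26.3969′; 48 + 26.3969/60 = 48.4399483
  W ⇒ negate
Point 2:
  Latitude: degrees = first 2 digits = 58, minutes = 1.1469; 58 + 1.1469/60 = 58.0191150
  N → positive
  Longitude: split at 3 digits → 145° and 59.63002′; 145 + 59.63002/60 = 145.9938337
  W ⇒ negate
Point 3:
  φ: split at 2 digits → 28° and 53.1283′; 28 + 53.1283/60 = 28.8854717
  S → negative
  Longitude: split at 3 digits → 096° and 33.69966′; 96 + 33.69966/60 = 96.5616610
  W → negative
Point 4:
  φ: split at 2 digits → 00° and 45.987′; 0 + 45.987/60 = 0.7664500
  N ⇒ keep positive
  Lon: split at 3 digits → 179° and 29.183′; 179 + 29.183/60 = 179.4863833
  E ⇒ keep positive

1. 63.390060, -48.439948
2. 58.019115, -145.993834
3. -28.885472, -96.561661
4. 0.766450, 179.486383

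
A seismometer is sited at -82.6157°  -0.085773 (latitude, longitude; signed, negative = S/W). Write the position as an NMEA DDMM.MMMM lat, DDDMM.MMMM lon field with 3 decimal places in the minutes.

8236.942,S / 00005.146,W

Latitude is negative → S; |value| = 82.615700
φ: fractional part 0.615700 → 36.94200 minutes
Longitude is negative → W; |value| = 0.085773
Longitude: minutes = (0.085773 − 0) × 60 = 5.14638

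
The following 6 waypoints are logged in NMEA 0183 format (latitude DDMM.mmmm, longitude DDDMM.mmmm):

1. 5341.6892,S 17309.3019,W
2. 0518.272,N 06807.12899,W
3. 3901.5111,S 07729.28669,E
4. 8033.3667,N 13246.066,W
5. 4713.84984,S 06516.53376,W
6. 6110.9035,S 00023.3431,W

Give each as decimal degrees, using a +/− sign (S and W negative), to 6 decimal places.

Point 1:
  Latitude: split at 2 digits → 53° and 41.6892′; 53 + 41.6892/60 = 53.6948200
  hemisphere S, so the sign is −
  Longitude: degrees = first 3 digits = 173, minutes = 9.3019; 173 + 9.3019/60 = 173.1550317
  W → negative
Point 2:
  φ: split at 2 digits → 05° and 18.272′; 5 + 18.272/60 = 5.3045333
  N ⇒ keep positive
  λ: split at 3 digits → 068° and 7.12899′; 68 + 7.12899/60 = 68.1188165
  W → negative
Point 3:
  Latitude: split at 2 digits → 39° and 1.5111′; 39 + 1.5111/60 = 39.0251850
  S ⇒ negate
  λ: degrees = first 3 digits = 77, minutes = 29.28669; 77 + 29.28669/60 = 77.4881115
  E ⇒ keep positive
Point 4:
  Lat: split at 2 digits → 80° and 33.3667′; 80 + 33.3667/60 = 80.5561117
  N → positive
  Longitude: split at 3 digits → 132° and 46.066′; 132 + 46.066/60 = 132.7677667
  W ⇒ negate
Point 5:
  Latitude: degrees = first 2 digits = 47, minutes = 13.84984; 47 + 13.84984/60 = 47.2308307
  hemisphere S, so the sign is −
  λ: degrees = first 3 digits = 65, minutes = 16.53376; 65 + 16.53376/60 = 65.2755627
  W ⇒ negate
Point 6:
  φ: degrees = first 2 digits = 61, minutes = 10.9035; 61 + 10.9035/60 = 61.1817250
  S → negative
  Lon: degrees = first 3 digits = 0, minutes = 23.3431; 0 + 23.3431/60 = 0.3890517
  hemisphere W, so the sign is −

1. -53.694820, -173.155032
2. 5.304533, -68.118817
3. -39.025185, 77.488112
4. 80.556112, -132.767767
5. -47.230831, -65.275563
6. -61.181725, -0.389052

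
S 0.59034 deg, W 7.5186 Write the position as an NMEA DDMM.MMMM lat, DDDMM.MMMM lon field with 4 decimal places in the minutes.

0035.4204,S / 00731.1160,W

Latitude: 0° + 0.590340 × 60 = 0° 35.420400′
Lon: minutes = (7.518600 − 7) × 60 = 31.116000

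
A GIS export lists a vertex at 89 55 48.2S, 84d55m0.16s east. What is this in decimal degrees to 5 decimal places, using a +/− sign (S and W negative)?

Latitude: 89° + 55/60 + 48.2/3600 = 89 + 0.916667 + 0.013389 = 89.930056
S ⇒ negate
Lon: 84 + 55/60 + 0.16/3600 = 84.916711
E → positive

-89.93006, 84.91671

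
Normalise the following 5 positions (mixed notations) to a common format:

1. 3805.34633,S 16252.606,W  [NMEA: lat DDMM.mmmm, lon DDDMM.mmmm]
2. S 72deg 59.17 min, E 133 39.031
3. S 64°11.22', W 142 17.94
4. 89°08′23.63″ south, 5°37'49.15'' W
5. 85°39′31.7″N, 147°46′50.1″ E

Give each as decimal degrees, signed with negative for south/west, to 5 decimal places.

1. -38.08911, -162.87677
2. -72.98617, 133.65052
3. -64.18700, -142.29900
4. -89.13990, -5.63032
5. 85.65881, 147.78058

Point 1:
  φ: split at 2 digits → 38° and 5.34633′; 38 + 5.34633/60 = 38.089106
  S → negative
  λ: split at 3 digits → 162° and 52.606′; 162 + 52.606/60 = 162.876767
  W → negative
Point 2:
  Lat: 72 + 59.17/60 = 72.986167
  hemisphere S, so the sign is −
  λ: 39.031′ = 0.650517°; total 133.650517
  E → positive
Point 3:
  Lat: 64 + 11.22/60 = 64.187000
  hemisphere S, so the sign is −
  Lon: 142 + 17.94/60 = 142.299000
  W ⇒ negate
Point 4:
  Lat: 89° + 8/60 + 23.63/3600 = 89 + 0.133333 + 0.006564 = 89.139897
  S → negative
  Lon: 5 + 37/60 + 49.15/3600 = 5.630319
  W ⇒ negate
Point 5:
  Lat: 39′ + 31.7″ = 39.52833′; 85 + 39.52833/60 = 85.658806
  N ⇒ keep positive
  λ: 46′ + 50.1″ = 46.83500′; 147 + 46.83500/60 = 147.780583
  E → positive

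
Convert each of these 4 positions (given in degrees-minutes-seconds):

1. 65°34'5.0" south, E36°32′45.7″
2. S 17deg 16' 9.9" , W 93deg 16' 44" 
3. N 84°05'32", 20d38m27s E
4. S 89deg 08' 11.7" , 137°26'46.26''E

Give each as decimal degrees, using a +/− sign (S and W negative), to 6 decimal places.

Point 1:
  Latitude: 34′ + 5″ = 34.08333′; 65 + 34.08333/60 = 65.5680556
  S ⇒ negate
  λ: 36° + 32/60 + 45.7/3600 = 36 + 0.533333 + 0.012694 = 36.5460278
  E ⇒ keep positive
Point 2:
  Latitude: 16′ + 9.9″ = 16.16500′; 17 + 16.16500/60 = 17.2694167
  S → negative
  λ: 93° + 16/60 + 44/3600 = 93 + 0.266667 + 0.012222 = 93.2788889
  W ⇒ negate
Point 3:
  Latitude: 84 + 5/60 + 32/3600 = 84.0922222
  N ⇒ keep positive
  Lon: 20° + 38/60 + 27/3600 = 20 + 0.633333 + 0.007500 = 20.6408333
  E ⇒ keep positive
Point 4:
  φ: 89° + 8/60 + 11.7/3600 = 89 + 0.133333 + 0.003250 = 89.1365833
  S → negative
  Longitude: 137° + 26/60 + 46.26/3600 = 137 + 0.433333 + 0.012850 = 137.4461833
  E → positive

1. -65.568056, 36.546028
2. -17.269417, -93.278889
3. 84.092222, 20.640833
4. -89.136583, 137.446183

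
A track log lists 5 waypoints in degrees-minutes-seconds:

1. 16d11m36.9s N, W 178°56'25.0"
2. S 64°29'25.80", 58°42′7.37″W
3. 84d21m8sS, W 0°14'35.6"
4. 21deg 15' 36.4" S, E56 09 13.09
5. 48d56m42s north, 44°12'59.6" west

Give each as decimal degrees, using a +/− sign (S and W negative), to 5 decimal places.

1. 16.19358, -178.94028
2. -64.49050, -58.70205
3. -84.35222, -0.24322
4. -21.26011, 56.15364
5. 48.94500, -44.21656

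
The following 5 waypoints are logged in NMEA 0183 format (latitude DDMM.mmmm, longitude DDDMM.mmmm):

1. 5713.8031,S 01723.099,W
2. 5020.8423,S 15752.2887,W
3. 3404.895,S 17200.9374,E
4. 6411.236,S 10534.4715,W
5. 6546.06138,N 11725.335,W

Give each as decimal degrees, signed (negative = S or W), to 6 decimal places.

1. -57.230052, -17.384983
2. -50.347372, -157.871478
3. -34.081583, 172.015623
4. -64.187267, -105.574525
5. 65.767690, -117.422250

Point 1:
  φ: split at 2 digits → 57° and 13.8031′; 57 + 13.8031/60 = 57.2300517
  hemisphere S, so the sign is −
  Lon: degrees = first 3 digits = 17, minutes = 23.099; 17 + 23.099/60 = 17.3849833
  hemisphere W, so the sign is −
Point 2:
  Lat: degrees = first 2 digits = 50, minutes = 20.8423; 50 + 20.8423/60 = 50.3473717
  S ⇒ negate
  Lon: degrees = first 3 digits = 157, minutes = 52.2887; 157 + 52.2887/60 = 157.8714783
  hemisphere W, so the sign is −
Point 3:
  Lat: degrees = first 2 digits = 34, minutes = 4.895; 34 + 4.895/60 = 34.0815833
  S → negative
  Longitude: split at 3 digits → 172° and 0.9374′; 172 + 0.9374/60 = 172.0156233
  E → positive
Point 4:
  Latitude: degrees = first 2 digits = 64, minutes = 11.236; 64 + 11.236/60 = 64.1872667
  S → negative
  Lon: split at 3 digits → 105° and 34.4715′; 105 + 34.4715/60 = 105.5745250
  W → negative
Point 5:
  φ: split at 2 digits → 65° and 46.06138′; 65 + 46.06138/60 = 65.7676897
  N ⇒ keep positive
  Longitude: split at 3 digits → 117° and 25.335′; 117 + 25.335/60 = 117.4222500
  hemisphere W, so the sign is −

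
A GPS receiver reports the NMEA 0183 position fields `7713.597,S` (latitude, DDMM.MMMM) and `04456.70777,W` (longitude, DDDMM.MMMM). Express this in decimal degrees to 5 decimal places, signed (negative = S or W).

φ: degrees = first 2 digits = 77, minutes = 13.597; 77 + 13.597/60 = 77.226617
S → negative
Lon: degrees = first 3 digits = 44, minutes = 56.70777; 44 + 56.70777/60 = 44.945130
W ⇒ negate

-77.22662, -44.94513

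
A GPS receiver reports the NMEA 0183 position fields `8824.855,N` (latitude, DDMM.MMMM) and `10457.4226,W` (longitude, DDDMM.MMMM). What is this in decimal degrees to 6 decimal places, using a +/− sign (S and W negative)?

88.414250, -104.957043

φ: split at 2 digits → 88° and 24.855′; 88 + 24.855/60 = 88.4142500
N → positive
Lon: split at 3 digits → 104° and 57.4226′; 104 + 57.4226/60 = 104.9570433
W → negative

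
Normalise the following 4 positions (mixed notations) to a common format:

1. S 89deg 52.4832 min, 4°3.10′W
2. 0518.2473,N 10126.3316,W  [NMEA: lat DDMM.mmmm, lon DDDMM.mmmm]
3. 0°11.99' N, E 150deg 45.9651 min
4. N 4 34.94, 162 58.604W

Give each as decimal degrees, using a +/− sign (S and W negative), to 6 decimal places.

1. -89.874720, -4.051667
2. 5.304122, -101.438860
3. 0.199833, 150.766085
4. 4.582333, -162.976733

Point 1:
  Latitude: 89 + 52.4832/60 = 89.8747200
  S → negative
  λ: 3.1′ = 0.051667°; total 4.0516667
  hemisphere W, so the sign is −
Point 2:
  φ: split at 2 digits → 05° and 18.2473′; 5 + 18.2473/60 = 5.3041217
  N → positive
  λ: split at 3 digits → 101° and 26.3316′; 101 + 26.3316/60 = 101.4388600
  W → negative
Point 3:
  φ: 0 + 11.99/60 = 0.1998333
  N → positive
  Longitude: 45.9651′ = 0.766085°; total 150.7660850
  E → positive
Point 4:
  φ: 4 + 34.94/60 = 4.5823333
  N → positive
  λ: 162 + 58.604/60 = 162.9767333
  W → negative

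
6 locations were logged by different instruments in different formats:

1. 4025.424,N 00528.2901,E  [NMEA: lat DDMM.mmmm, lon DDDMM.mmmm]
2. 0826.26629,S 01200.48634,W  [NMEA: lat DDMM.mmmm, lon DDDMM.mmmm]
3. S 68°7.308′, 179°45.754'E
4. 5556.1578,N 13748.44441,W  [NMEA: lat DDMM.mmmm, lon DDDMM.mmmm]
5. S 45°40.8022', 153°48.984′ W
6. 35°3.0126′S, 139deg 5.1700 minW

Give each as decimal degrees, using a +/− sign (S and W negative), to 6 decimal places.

1. 40.423733, 5.471502
2. -8.437772, -12.008106
3. -68.121800, 179.762567
4. 55.935963, -137.807407
5. -45.680037, -153.816400
6. -35.050210, -139.086167

Point 1:
  φ: degrees = first 2 digits = 40, minutes = 25.424; 40 + 25.424/60 = 40.4237333
  N ⇒ keep positive
  λ: split at 3 digits → 005° and 28.2901′; 5 + 28.2901/60 = 5.4715017
  E → positive
Point 2:
  Lat: split at 2 digits → 08° and 26.26629′; 8 + 26.26629/60 = 8.4377715
  S ⇒ negate
  Longitude: split at 3 digits → 012° and 0.48634′; 12 + 0.48634/60 = 12.0081057
  W ⇒ negate
Point 3:
  Lat: 7.308′ = 0.121800°; total 68.1218000
  hemisphere S, so the sign is −
  Longitude: 45.754′ = 0.762567°; total 179.7625667
  E → positive
Point 4:
  Lat: split at 2 digits → 55° and 56.1578′; 55 + 56.1578/60 = 55.9359633
  N ⇒ keep positive
  Longitude: degrees = first 3 digits = 137, minutes = 48.44441; 137 + 48.44441/60 = 137.8074068
  hemisphere W, so the sign is −
Point 5:
  Latitude: 40.8022′ = 0.680037°; total 45.6800367
  S → negative
  Longitude: 153 + 48.984/60 = 153.8164000
  hemisphere W, so the sign is −
Point 6:
  Latitude: 3.0126′ = 0.050210°; total 35.0502100
  hemisphere S, so the sign is −
  Longitude: 5.17′ = 0.086167°; total 139.0861667
  hemisphere W, so the sign is −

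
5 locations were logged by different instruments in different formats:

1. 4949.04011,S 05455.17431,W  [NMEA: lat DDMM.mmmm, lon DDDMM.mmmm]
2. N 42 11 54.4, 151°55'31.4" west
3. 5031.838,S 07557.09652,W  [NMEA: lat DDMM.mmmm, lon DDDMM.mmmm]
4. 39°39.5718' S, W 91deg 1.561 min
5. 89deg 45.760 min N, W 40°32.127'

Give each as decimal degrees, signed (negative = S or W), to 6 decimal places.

Point 1:
  Lat: degrees = first 2 digits = 49, minutes = 49.04011; 49 + 49.04011/60 = 49.8173352
  S ⇒ negate
  Longitude: degrees = first 3 digits = 54, minutes = 55.17431; 54 + 55.17431/60 = 54.9195718
  hemisphere W, so the sign is −
Point 2:
  Latitude: 11′ + 54.4″ = 11.90667′; 42 + 11.90667/60 = 42.1984444
  N ⇒ keep positive
  Lon: 151° + 55/60 + 31.4/3600 = 151 + 0.916667 + 0.008722 = 151.9253889
  W ⇒ negate
Point 3:
  φ: degrees = first 2 digits = 50, minutes = 31.838; 50 + 31.838/60 = 50.5306333
  S ⇒ negate
  λ: degrees = first 3 digits = 75, minutes = 57.09652; 75 + 57.09652/60 = 75.9516087
  hemisphere W, so the sign is −
Point 4:
  φ: 39 + 39.5718/60 = 39.6595300
  S ⇒ negate
  λ: 1.561′ = 0.026017°; total 91.0260167
  hemisphere W, so the sign is −
Point 5:
  φ: 89 + 45.76/60 = 89.7626667
  N ⇒ keep positive
  Lon: 32.127′ = 0.535450°; total 40.5354500
  W ⇒ negate

1. -49.817335, -54.919572
2. 42.198444, -151.925389
3. -50.530633, -75.951609
4. -39.659530, -91.026017
5. 89.762667, -40.535450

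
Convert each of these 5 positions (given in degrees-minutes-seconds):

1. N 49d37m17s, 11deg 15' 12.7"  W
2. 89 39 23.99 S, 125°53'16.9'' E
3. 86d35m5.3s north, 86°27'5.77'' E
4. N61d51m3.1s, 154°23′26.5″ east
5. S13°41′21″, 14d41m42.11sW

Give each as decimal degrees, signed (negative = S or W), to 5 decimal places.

1. 49.62139, -11.25353
2. -89.65666, 125.88803
3. 86.58481, 86.45160
4. 61.85086, 154.39069
5. -13.68917, -14.69503

Point 1:
  Latitude: 49 + 37/60 + 17/3600 = 49.621389
  N → positive
  λ: 15′ + 12.7″ = 15.21167′; 11 + 15.21167/60 = 11.253528
  W → negative
Point 2:
  Lat: 89° + 39/60 + 23.99/3600 = 89 + 0.650000 + 0.006664 = 89.656664
  hemisphere S, so the sign is −
  Lon: 53′ + 16.9″ = 53.28167′; 125 + 53.28167/60 = 125.888028
  E ⇒ keep positive
Point 3:
  Lat: 86 + 35/60 + 5.3/3600 = 86.584806
  N ⇒ keep positive
  λ: 86 + 27/60 + 5.77/3600 = 86.451603
  E → positive
Point 4:
  Lat: 61 + 51/60 + 3.1/3600 = 61.850861
  N ⇒ keep positive
  λ: 23′ + 26.5″ = 23.44167′; 154 + 23.44167/60 = 154.390694
  E ⇒ keep positive
Point 5:
  φ: 41′ + 21″ = 41.35000′; 13 + 41.35000/60 = 13.689167
  S → negative
  λ: 14 + 41/60 + 42.11/3600 = 14.695031
  W → negative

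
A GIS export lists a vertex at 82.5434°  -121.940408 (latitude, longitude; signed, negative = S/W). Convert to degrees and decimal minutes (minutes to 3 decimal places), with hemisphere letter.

82° 32.604′ N, 121° 56.424′ W

Lat: fractional part 0.543400 → 32.60400 minutes
Longitude is negative → W; |value| = 121.940408
λ: fractional part 0.940408 → 56.42448 minutes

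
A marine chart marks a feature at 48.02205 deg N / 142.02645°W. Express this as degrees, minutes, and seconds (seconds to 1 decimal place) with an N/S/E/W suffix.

48°01′19.4″ N, 142°01′35.2″ W

Lat: 0.022050 × 60 = 1.32300′ → 1′, remainder × 60 = 19.380″
λ: whole degrees 142; 1.58700′ → 1′ and 35.220″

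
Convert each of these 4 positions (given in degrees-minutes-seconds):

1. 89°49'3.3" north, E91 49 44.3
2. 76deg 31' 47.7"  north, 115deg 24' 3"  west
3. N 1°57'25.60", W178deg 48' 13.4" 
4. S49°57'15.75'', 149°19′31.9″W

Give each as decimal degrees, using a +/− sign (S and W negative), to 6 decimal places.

Point 1:
  Latitude: 89° + 49/60 + 3.3/3600 = 89 + 0.816667 + 0.000917 = 89.8175833
  N → positive
  Longitude: 91° + 49/60 + 44.3/3600 = 91 + 0.816667 + 0.012306 = 91.8289722
  E → positive
Point 2:
  Latitude: 76° + 31/60 + 47.7/3600 = 76 + 0.516667 + 0.013250 = 76.5299167
  N ⇒ keep positive
  λ: 115 + 24/60 + 3/3600 = 115.4008333
  W → negative
Point 3:
  φ: 1 + 57/60 + 25.6/3600 = 1.9571111
  N ⇒ keep positive
  Lon: 178 + 48/60 + 13.4/3600 = 178.8037222
  W ⇒ negate
Point 4:
  Latitude: 49 + 57/60 + 15.75/3600 = 49.9543750
  hemisphere S, so the sign is −
  Lon: 149° + 19/60 + 31.9/3600 = 149 + 0.316667 + 0.008861 = 149.3255278
  W → negative

1. 89.817583, 91.828972
2. 76.529917, -115.400833
3. 1.957111, -178.803722
4. -49.954375, -149.325528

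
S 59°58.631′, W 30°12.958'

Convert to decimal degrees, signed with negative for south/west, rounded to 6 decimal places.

-59.977183, -30.215967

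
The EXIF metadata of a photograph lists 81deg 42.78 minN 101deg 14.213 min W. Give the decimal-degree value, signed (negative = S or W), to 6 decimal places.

Lat: 42.78′ = 0.713000°; total 81.7130000
N → positive
λ: 101 + 14.213/60 = 101.2368833
W ⇒ negate

81.713000, -101.236883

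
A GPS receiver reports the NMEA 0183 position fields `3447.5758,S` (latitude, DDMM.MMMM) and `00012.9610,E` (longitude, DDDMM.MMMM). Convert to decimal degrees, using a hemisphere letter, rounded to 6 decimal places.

34.792930° S, 0.216017° E

φ: split at 2 digits → 34° and 47.5758′; 34 + 47.5758/60 = 34.7929300
Lon: split at 3 digits → 000° and 12.961′; 0 + 12.961/60 = 0.2160167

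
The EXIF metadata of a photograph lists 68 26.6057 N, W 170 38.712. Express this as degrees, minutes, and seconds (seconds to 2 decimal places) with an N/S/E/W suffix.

Lat: fractional minutes 0.60570 × 60 = 36.3420″
Longitude: fractional minutes 0.71200 × 60 = 42.7200″

68°26′36.34″ N, 170°38′42.72″ W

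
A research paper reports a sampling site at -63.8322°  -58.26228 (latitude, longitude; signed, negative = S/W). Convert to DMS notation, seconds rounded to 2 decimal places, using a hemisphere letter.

63°49′55.92″ S, 58°15′44.21″ W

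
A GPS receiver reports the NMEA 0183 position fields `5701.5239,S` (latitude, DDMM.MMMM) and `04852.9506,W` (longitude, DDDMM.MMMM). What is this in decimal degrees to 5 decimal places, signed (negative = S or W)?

-57.02540, -48.88251

Latitude: split at 2 digits → 57° and 1.5239′; 57 + 1.5239/60 = 57.025398
S ⇒ negate
λ: degrees = first 3 digits = 48, minutes = 52.9506; 48 + 52.9506/60 = 48.882510
hemisphere W, so the sign is −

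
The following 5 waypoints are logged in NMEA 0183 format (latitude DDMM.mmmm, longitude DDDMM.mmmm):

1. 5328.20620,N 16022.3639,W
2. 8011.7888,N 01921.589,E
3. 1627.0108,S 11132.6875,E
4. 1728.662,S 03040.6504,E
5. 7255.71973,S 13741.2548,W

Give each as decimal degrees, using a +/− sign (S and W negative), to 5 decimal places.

1. 53.47010, -160.37273
2. 80.19648, 19.35982
3. -16.45018, 111.54479
4. -17.47770, 30.67751
5. -72.92866, -137.68758

Point 1:
  Lat: degrees = first 2 digits = 53, minutes = 28.2062; 53 + 28.2062/60 = 53.470103
  N → positive
  λ: split at 3 digits → 160° and 22.3639′; 160 + 22.3639/60 = 160.372732
  W → negative
Point 2:
  Latitude: degrees = first 2 digits = 80, minutes = 11.7888; 80 + 11.7888/60 = 80.196480
  N → positive
  Longitude: split at 3 digits → 019° and 21.589′; 19 + 21.589/60 = 19.359817
  E → positive
Point 3:
  φ: degrees = first 2 digits = 16, minutes = 27.0108; 16 + 27.0108/60 = 16.450180
  S → negative
  Lon: split at 3 digits → 111° and 32.6875′; 111 + 32.6875/60 = 111.544792
  E → positive
Point 4:
  Latitude: degrees = first 2 digits = 17, minutes = 28.662; 17 + 28.662/60 = 17.477700
  S → negative
  Longitude: split at 3 digits → 030° and 40.6504′; 30 + 40.6504/60 = 30.677507
  E ⇒ keep positive
Point 5:
  Latitude: split at 2 digits → 72° and 55.71973′; 72 + 55.71973/60 = 72.928662
  S → negative
  λ: degrees = first 3 digits = 137, minutes = 41.2548; 137 + 41.2548/60 = 137.687580
  W ⇒ negate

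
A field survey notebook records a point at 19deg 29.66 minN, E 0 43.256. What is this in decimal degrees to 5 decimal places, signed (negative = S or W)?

19.49433, 0.72093

Latitude: 19 + 29.66/60 = 19.494333
N ⇒ keep positive
λ: 43.256′ = 0.720933°; total 0.720933
E ⇒ keep positive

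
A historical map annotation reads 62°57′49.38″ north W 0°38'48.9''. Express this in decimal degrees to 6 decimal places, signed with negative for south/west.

62.963717, -0.646917

Latitude: 57′ + 49.38″ = 57.82300′; 62 + 57.82300/60 = 62.9637167
N ⇒ keep positive
λ: 0° + 38/60 + 48.9/3600 = 0 + 0.633333 + 0.013583 = 0.6469167
W ⇒ negate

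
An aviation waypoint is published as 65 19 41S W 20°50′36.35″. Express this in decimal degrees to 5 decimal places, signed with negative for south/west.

-65.32806, -20.84343

Latitude: 65° + 19/60 + 41/3600 = 65 + 0.316667 + 0.011389 = 65.328056
hemisphere S, so the sign is −
λ: 20 + 50/60 + 36.35/3600 = 20.843431
hemisphere W, so the sign is −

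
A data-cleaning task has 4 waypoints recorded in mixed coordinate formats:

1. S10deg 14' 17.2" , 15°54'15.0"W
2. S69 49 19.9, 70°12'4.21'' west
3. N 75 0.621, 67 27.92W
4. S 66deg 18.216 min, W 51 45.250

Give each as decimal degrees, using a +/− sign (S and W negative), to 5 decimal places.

Point 1:
  Latitude: 14′ + 17.2″ = 14.28667′; 10 + 14.28667/60 = 10.238111
  S ⇒ negate
  λ: 15 + 54/60 + 15/3600 = 15.904167
  W → negative
Point 2:
  Lat: 69 + 49/60 + 19.9/3600 = 69.822194
  S ⇒ negate
  λ: 12′ + 4.21″ = 12.07017′; 70 + 12.07017/60 = 70.201169
  W → negative
Point 3:
  Latitude: 0.621′ = 0.010350°; total 75.010350
  N ⇒ keep positive
  Longitude: 27.92′ = 0.465333°; total 67.465333
  hemisphere W, so the sign is −
Point 4:
  Latitude: 18.216′ = 0.303600°; total 66.303600
  hemisphere S, so the sign is −
  Longitude: 51 + 45.25/60 = 51.754167
  hemisphere W, so the sign is −

1. -10.23811, -15.90417
2. -69.82219, -70.20117
3. 75.01035, -67.46533
4. -66.30360, -51.75417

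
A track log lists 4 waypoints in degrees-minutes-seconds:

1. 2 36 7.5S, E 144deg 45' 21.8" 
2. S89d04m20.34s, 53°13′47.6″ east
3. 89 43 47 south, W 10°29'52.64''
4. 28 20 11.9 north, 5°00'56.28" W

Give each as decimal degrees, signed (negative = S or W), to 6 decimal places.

1. -2.602083, 144.756056
2. -89.072317, 53.229889
3. -89.729722, -10.497956
4. 28.336639, -5.015633

Point 1:
  Lat: 2 + 36/60 + 7.5/3600 = 2.6020833
  S ⇒ negate
  Longitude: 144 + 45/60 + 21.8/3600 = 144.7560556
  E → positive
Point 2:
  Lat: 4′ + 20.34″ = 4.33900′; 89 + 4.33900/60 = 89.0723167
  S ⇒ negate
  Longitude: 53 + 13/60 + 47.6/3600 = 53.2298889
  E ⇒ keep positive
Point 3:
  Latitude: 43′ + 47″ = 43.78333′; 89 + 43.78333/60 = 89.7297222
  hemisphere S, so the sign is −
  Longitude: 10 + 29/60 + 52.64/3600 = 10.4979556
  W ⇒ negate
Point 4:
  φ: 20′ + 11.9″ = 20.19833′; 28 + 20.19833/60 = 28.3366389
  N → positive
  Lon: 5° + 0/60 + 56.28/3600 = 5 + 0.000000 + 0.015633 = 5.0156333
  W ⇒ negate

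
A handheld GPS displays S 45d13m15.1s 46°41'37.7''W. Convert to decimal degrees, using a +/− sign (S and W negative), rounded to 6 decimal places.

-45.220861, -46.693806

Lat: 13′ + 15.1″ = 13.25167′; 45 + 13.25167/60 = 45.2208611
S ⇒ negate
λ: 41′ + 37.7″ = 41.62833′; 46 + 41.62833/60 = 46.6938056
W ⇒ negate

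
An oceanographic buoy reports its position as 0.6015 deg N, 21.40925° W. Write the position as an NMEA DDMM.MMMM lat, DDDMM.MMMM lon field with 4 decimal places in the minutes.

φ: 0° + 0.601500 × 60 = 0° 36.090000′
λ: fractional part 0.409250 → 24.555000 minutes

0036.0900,N / 02124.5550,W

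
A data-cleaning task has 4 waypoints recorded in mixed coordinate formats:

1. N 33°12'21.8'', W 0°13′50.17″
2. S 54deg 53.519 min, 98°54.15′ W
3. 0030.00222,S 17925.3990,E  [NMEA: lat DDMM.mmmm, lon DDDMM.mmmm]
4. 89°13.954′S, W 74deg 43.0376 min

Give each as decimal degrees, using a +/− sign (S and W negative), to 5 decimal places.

Point 1:
  Lat: 33 + 12/60 + 21.8/3600 = 33.206056
  N ⇒ keep positive
  Lon: 0° + 13/60 + 50.17/3600 = 0 + 0.216667 + 0.013936 = 0.230603
  W → negative
Point 2:
  Latitude: 53.519′ = 0.891983°; total 54.891983
  S ⇒ negate
  Lon: 98 + 54.15/60 = 98.902500
  W ⇒ negate
Point 3:
  Lat: degrees = first 2 digits = 0, minutes = 30.00222; 0 + 30.00222/60 = 0.500037
  hemisphere S, so the sign is −
  λ: split at 3 digits → 179° and 25.399′; 179 + 25.399/60 = 179.423317
  E → positive
Point 4:
  Latitude: 13.954′ = 0.232567°; total 89.232567
  hemisphere S, so the sign is −
  Longitude: 43.0376′ = 0.717293°; total 74.717293
  hemisphere W, so the sign is −

1. 33.20606, -0.23060
2. -54.89198, -98.90250
3. -0.50004, 179.42332
4. -89.23257, -74.71729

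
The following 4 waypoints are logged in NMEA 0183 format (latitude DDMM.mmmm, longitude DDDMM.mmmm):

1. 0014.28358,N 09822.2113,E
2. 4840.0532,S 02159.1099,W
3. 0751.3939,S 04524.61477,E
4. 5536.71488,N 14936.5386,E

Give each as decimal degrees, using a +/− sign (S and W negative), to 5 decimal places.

Point 1:
  Lat: split at 2 digits → 00° and 14.28358′; 0 + 14.28358/60 = 0.238060
  N → positive
  Longitude: degrees = first 3 digits = 98, minutes = 22.2113; 98 + 22.2113/60 = 98.370188
  E ⇒ keep positive
Point 2:
  Lat: split at 2 digits → 48° and 40.0532′; 48 + 40.0532/60 = 48.667553
  S → negative
  Lon: split at 3 digits → 021° and 59.1099′; 21 + 59.1099/60 = 21.985165
  W → negative
Point 3:
  Lat: degrees = first 2 digits = 7, minutes = 51.3939; 7 + 51.3939/60 = 7.856565
  hemisphere S, so the sign is −
  Longitude: split at 3 digits → 045° and 24.61477′; 45 + 24.61477/60 = 45.410246
  E → positive
Point 4:
  Latitude: split at 2 digits → 55° and 36.71488′; 55 + 36.71488/60 = 55.611915
  N → positive
  Longitude: degrees = first 3 digits = 149, minutes = 36.5386; 149 + 36.5386/60 = 149.608977
  E ⇒ keep positive

1. 0.23806, 98.37019
2. -48.66755, -21.98517
3. -7.85657, 45.41025
4. 55.61191, 149.60898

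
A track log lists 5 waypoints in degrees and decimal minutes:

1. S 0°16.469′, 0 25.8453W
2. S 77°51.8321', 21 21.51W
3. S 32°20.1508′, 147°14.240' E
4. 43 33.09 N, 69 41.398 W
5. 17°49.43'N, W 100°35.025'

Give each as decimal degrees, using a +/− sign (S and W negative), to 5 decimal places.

Point 1:
  φ: 0 + 16.469/60 = 0.274483
  S ⇒ negate
  Longitude: 0 + 25.8453/60 = 0.430755
  hemisphere W, so the sign is −
Point 2:
  Latitude: 51.8321′ = 0.863868°; total 77.863868
  S ⇒ negate
  Longitude: 21 + 21.51/60 = 21.358500
  W → negative
Point 3:
  φ: 32 + 20.1508/60 = 32.335847
  S → negative
  λ: 14.24′ = 0.237333°; total 147.237333
  E → positive
Point 4:
  Latitude: 43 + 33.09/60 = 43.551500
  N → positive
  Longitude: 69 + 41.398/60 = 69.689967
  hemisphere W, so the sign is −
Point 5:
  φ: 49.43′ = 0.823833°; total 17.823833
  N → positive
  Longitude: 35.025′ = 0.583750°; total 100.583750
  hemisphere W, so the sign is −

1. -0.27448, -0.43076
2. -77.86387, -21.35850
3. -32.33585, 147.23733
4. 43.55150, -69.68997
5. 17.82383, -100.58375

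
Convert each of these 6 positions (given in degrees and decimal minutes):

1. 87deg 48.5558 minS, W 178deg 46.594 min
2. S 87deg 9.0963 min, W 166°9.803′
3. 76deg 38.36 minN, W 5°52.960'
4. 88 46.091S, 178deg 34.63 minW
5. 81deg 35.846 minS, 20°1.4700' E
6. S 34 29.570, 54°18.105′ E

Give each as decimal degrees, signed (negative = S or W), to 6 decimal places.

1. -87.809263, -178.776567
2. -87.151605, -166.163383
3. 76.639333, -5.882667
4. -88.768183, -178.577167
5. -81.597433, 20.024500
6. -34.492833, 54.301750

Point 1:
  Lat: 48.5558′ = 0.809263°; total 87.8092633
  S → negative
  Longitude: 178 + 46.594/60 = 178.7765667
  hemisphere W, so the sign is −
Point 2:
  Latitude: 9.0963′ = 0.151605°; total 87.1516050
  S → negative
  λ: 166 + 9.803/60 = 166.1633833
  hemisphere W, so the sign is −
Point 3:
  Latitude: 38.36′ = 0.639333°; total 76.6393333
  N → positive
  λ: 52.96′ = 0.882667°; total 5.8826667
  W → negative
Point 4:
  Latitude: 46.091′ = 0.768183°; total 88.7681833
  hemisphere S, so the sign is −
  Lon: 178 + 34.63/60 = 178.5771667
  W ⇒ negate
Point 5:
  Lat: 35.846′ = 0.597433°; total 81.5974333
  hemisphere S, so the sign is −
  Lon: 20 + 1.47/60 = 20.0245000
  E → positive
Point 6:
  Lat: 29.57′ = 0.492833°; total 34.4928333
  S ⇒ negate
  Longitude: 18.105′ = 0.301750°; total 54.3017500
  E ⇒ keep positive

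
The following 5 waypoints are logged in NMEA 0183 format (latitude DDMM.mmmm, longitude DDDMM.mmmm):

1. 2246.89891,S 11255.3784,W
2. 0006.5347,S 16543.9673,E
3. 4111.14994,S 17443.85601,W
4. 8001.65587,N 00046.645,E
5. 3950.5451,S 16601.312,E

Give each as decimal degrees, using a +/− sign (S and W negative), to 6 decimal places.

Point 1:
  Latitude: degrees = first 2 digits = 22, minutes = 46.89891; 22 + 46.89891/60 = 22.7816485
  S ⇒ negate
  λ: split at 3 digits → 112° and 55.3784′; 112 + 55.3784/60 = 112.9229733
  W → negative
Point 2:
  Lat: split at 2 digits → 00° and 6.5347′; 0 + 6.5347/60 = 0.1089117
  hemisphere S, so the sign is −
  λ: degrees = first 3 digits = 165, minutes = 43.9673; 165 + 43.9673/60 = 165.7327883
  E ⇒ keep positive
Point 3:
  φ: split at 2 digits → 41° and 11.14994′; 41 + 11.14994/60 = 41.1858323
  S ⇒ negate
  λ: degrees = first 3 digits = 174, minutes = 43.85601; 174 + 43.85601/60 = 174.7309335
  hemisphere W, so the sign is −
Point 4:
  Lat: split at 2 digits → 80° and 1.65587′; 80 + 1.65587/60 = 80.0275978
  N ⇒ keep positive
  λ: degrees = first 3 digits = 0, minutes = 46.645; 0 + 46.645/60 = 0.7774167
  E → positive
Point 5:
  Latitude: degrees = first 2 digits = 39, minutes = 50.5451; 39 + 50.5451/60 = 39.8424183
  S ⇒ negate
  λ: degrees = first 3 digits = 166, minutes = 1.312; 166 + 1.312/60 = 166.0218667
  E → positive

1. -22.781649, -112.922973
2. -0.108912, 165.732788
3. -41.185832, -174.730934
4. 80.027598, 0.777417
5. -39.842418, 166.021867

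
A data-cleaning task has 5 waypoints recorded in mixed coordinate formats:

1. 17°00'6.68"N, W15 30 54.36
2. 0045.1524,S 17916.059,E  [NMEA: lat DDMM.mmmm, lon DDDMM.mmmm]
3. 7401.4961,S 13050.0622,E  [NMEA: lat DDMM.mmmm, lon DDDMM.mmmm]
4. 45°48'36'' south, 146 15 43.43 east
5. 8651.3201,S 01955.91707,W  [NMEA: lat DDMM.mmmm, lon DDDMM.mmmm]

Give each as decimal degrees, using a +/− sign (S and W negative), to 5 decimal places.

1. 17.00186, -15.51510
2. -0.75254, 179.26765
3. -74.02494, 130.83437
4. -45.81000, 146.26206
5. -86.85534, -19.93195

Point 1:
  Latitude: 17 + 0/60 + 6.68/3600 = 17.001856
  N ⇒ keep positive
  Longitude: 15° + 30/60 + 54.36/3600 = 15 + 0.500000 + 0.015100 = 15.515100
  W ⇒ negate
Point 2:
  φ: degrees = first 2 digits = 0, minutes = 45.1524; 0 + 45.1524/60 = 0.752540
  S ⇒ negate
  Lon: split at 3 digits → 179° and 16.059′; 179 + 16.059/60 = 179.267650
  E ⇒ keep positive
Point 3:
  Latitude: split at 2 digits → 74° and 1.4961′; 74 + 1.4961/60 = 74.024935
  S → negative
  λ: degrees = first 3 digits = 130, minutes = 50.0622; 130 + 50.0622/60 = 130.834370
  E → positive
Point 4:
  Lat: 45° + 48/60 + 36/3600 = 45 + 0.800000 + 0.010000 = 45.810000
  hemisphere S, so the sign is −
  Lon: 146 + 15/60 + 43.43/3600 = 146.262064
  E → positive
Point 5:
  Lat: split at 2 digits → 86° and 51.3201′; 86 + 51.3201/60 = 86.855335
  hemisphere S, so the sign is −
  Lon: split at 3 digits → 019° and 55.91707′; 19 + 55.91707/60 = 19.931951
  W ⇒ negate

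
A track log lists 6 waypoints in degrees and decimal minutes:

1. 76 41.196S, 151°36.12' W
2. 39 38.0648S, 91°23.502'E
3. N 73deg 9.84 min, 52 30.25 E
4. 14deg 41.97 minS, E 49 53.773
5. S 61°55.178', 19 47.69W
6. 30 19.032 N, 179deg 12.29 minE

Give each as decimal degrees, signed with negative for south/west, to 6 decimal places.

Point 1:
  φ: 76 + 41.196/60 = 76.6866000
  S → negative
  Lon: 151 + 36.12/60 = 151.6020000
  hemisphere W, so the sign is −
Point 2:
  Latitude: 39 + 38.0648/60 = 39.6344133
  S → negative
  Lon: 91 + 23.502/60 = 91.3917000
  E → positive
Point 3:
  Latitude: 9.84′ = 0.164000°; total 73.1640000
  N ⇒ keep positive
  λ: 30.25′ = 0.504167°; total 52.5041667
  E → positive
Point 4:
  Lat: 14 + 41.97/60 = 14.6995000
  S ⇒ negate
  λ: 53.773′ = 0.896217°; total 49.8962167
  E ⇒ keep positive
Point 5:
  Latitude: 55.178′ = 0.919633°; total 61.9196333
  hemisphere S, so the sign is −
  Longitude: 19 + 47.69/60 = 19.7948333
  W ⇒ negate
Point 6:
  Lat: 19.032′ = 0.317200°; total 30.3172000
  N → positive
  Lon: 179 + 12.29/60 = 179.2048333
  E ⇒ keep positive

1. -76.686600, -151.602000
2. -39.634413, 91.391700
3. 73.164000, 52.504167
4. -14.699500, 49.896217
5. -61.919633, -19.794833
6. 30.317200, 179.204833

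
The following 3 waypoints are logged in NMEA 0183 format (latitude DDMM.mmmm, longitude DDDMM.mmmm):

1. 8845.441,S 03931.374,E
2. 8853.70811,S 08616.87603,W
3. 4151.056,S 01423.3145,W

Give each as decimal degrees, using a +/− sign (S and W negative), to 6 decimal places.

1. -88.757350, 39.522900
2. -88.895135, -86.281267
3. -41.850933, -14.388575

Point 1:
  φ: split at 2 digits → 88° and 45.441′; 88 + 45.441/60 = 88.7573500
  S ⇒ negate
  Lon: degrees = first 3 digits = 39, minutes = 31.374; 39 + 31.374/60 = 39.5229000
  E → positive
Point 2:
  φ: split at 2 digits → 88° and 53.70811′; 88 + 53.70811/60 = 88.8951352
  S ⇒ negate
  Lon: split at 3 digits → 086° and 16.87603′; 86 + 16.87603/60 = 86.2812672
  W → negative
Point 3:
  φ: split at 2 digits → 41° and 51.056′; 41 + 51.056/60 = 41.8509333
  hemisphere S, so the sign is −
  Longitude: split at 3 digits → 014° and 23.3145′; 14 + 23.3145/60 = 14.3885750
  hemisphere W, so the sign is −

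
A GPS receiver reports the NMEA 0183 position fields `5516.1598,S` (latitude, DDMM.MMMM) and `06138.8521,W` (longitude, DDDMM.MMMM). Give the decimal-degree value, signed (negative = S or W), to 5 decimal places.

φ: degrees = first 2 digits = 55, minutes = 16.1598; 55 + 16.1598/60 = 55.269330
hemisphere S, so the sign is −
Lon: split at 3 digits → 061° and 38.8521′; 61 + 38.8521/60 = 61.647535
W → negative

-55.26933, -61.64754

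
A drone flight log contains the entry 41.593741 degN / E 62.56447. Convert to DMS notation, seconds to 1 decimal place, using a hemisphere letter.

Lat: whole degrees 41; 35.62446′ → 35′ and 37.468″
λ: 0.564470° → 33.86820′; 0.86820 × 60 = 52.092″

41°35′37.5″ N, 62°33′52.1″ E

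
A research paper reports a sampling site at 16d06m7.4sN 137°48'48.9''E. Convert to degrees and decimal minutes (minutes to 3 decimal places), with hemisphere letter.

Latitude: seconds/60 = 0.12333; minutes = 6 + 0.12333 = 6.12333
Longitude: seconds/60 = 0.81500; minutes = 48 + 0.81500 = 48.81500

16° 6.123′ N, 137° 48.815′ E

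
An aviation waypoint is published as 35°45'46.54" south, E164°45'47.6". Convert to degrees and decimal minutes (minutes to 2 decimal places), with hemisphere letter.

35° 45.78′ S, 164° 45.79′ E

Lat: 45 + 46.54/60 = 45.7757′
Lon: seconds/60 = 0.79333; minutes = 45 + 0.79333 = 45.7933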